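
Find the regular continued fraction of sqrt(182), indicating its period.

Write x_i = (sqrt(182) + m_i)/d_i with (m_0, d_0) = (0, 1). a_0 = floor(sqrt(182)) = 13, since 13^2 = 169 <= 182 < 196 = 14^2.
Iterate m_{i+1} = d_i*a_i - m_i, d_{i+1} = (182 - m_{i+1}^2)/d_i, a_{i+1} = floor((a_0 + m_{i+1})/d_{i+1}):
  m_1 = 1*13 - 0 = 13, d_1 = (182 - 13^2)/1 = 13/1 = 13, a_1 = floor((13 + 13)/13) = 2.
  m_2 = 13*2 - 13 = 13, d_2 = (182 - 13^2)/13 = 13/13 = 1, a_2 = floor((13 + 13)/1) = 26.
  m_3 = 1*26 - 13 = 13, d_3 = (182 - 13^2)/1 = 13/1 = 13: (m_3, d_3) = (m_1, d_1) = (13, 13), so from here the quotients repeat a_1, a_2; the period length is 2.
Hence the expansion of sqrt(182) is a_0 = 13 followed by the repeating block 2, 26 (period 2).

[13; (2, 26)]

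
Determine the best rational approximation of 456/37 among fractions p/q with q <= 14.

Expand x = 456/37 as a continued fraction with the Euclidean algorithm:
  456 = 12*37 + 12, so a_0 = 12.
  37 = 3*12 + 1, so a_1 = 3.
  12 = 12*1 + 0, so a_2 = 12.
so x = [12; 3, 12].
Convergents (p_i = a_i*p_{i-1} + p_{i-2}, q_i = a_i*q_{i-1} + q_{i-2} with p_{-2}=0, p_{-1}=1, q_{-2}=1, q_{-1}=0), until the denominator exceeds 14:
  i=0: a_0=12, p_0 = 12*1 + 0 = 12, q_0 = 12*0 + 1 = 1.
  i=1: a_1=3, p_1 = 3*12 + 1 = 37, q_1 = 3*1 + 0 = 3.
  i=2: a_2=12, p_2 = 12*37 + 12 = 456, q_2 = 12*3 + 1 = 37.
q_2 = 37 > 14, so the last convergent with denominator <= 14 is p_1/q_1 = 37/3.
The closest fraction with denominator <= 14 is either p_1/q_1 or the intermediate fraction (k*p_1 + p_0)/(k*q_1 + q_0) with the largest k >= 1 whose denominator stays <= 14; these approach x as k grows, and every other convergent or intermediate fraction in range is farther away.
Largest k: floor((14 - q_0)/q_1) = floor((14 - 1)/3) = 4.
That gives (4*37 + 12)/(4*3 + 1) = 160/13.
Compare the errors: |x - 37/3| = |456*3 - 37*37|/(37*3) = 1/111, and |x - 160/13| = |456*13 - 160*37|/(37*13) = 8/481.
Cross-multiplying, 1*481 = 481 < 888 = 8*111, so 1/111 is smaller: the convergent 37/3 is closer to x than 160/13.

37/3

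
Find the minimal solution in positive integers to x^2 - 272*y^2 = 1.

(x, y) = (33, 2)

First expand sqrt(272) as a continued fraction. With x_i = (sqrt(272) + m_i)/d_i and (m_0, d_0) = (0, 1): a_0 = floor(sqrt(272)) = 16, since 16^2 = 256 <= 272 < 289 = 17^2.
Iterate m_{i+1} = d_i*a_i - m_i, d_{i+1} = (272 - m_{i+1}^2)/d_i, a_{i+1} = floor((a_0 + m_{i+1})/d_{i+1}):
  m_1 = 1*16 - 0 = 16, d_1 = (272 - 16^2)/1 = 16/1 = 16, a_1 = floor((16 + 16)/16) = 2.
  m_2 = 16*2 - 16 = 16, d_2 = (272 - 16^2)/16 = 16/16 = 1, a_2 = floor((16 + 16)/1) = 32.
  m_3 = 1*32 - 16 = 16, d_3 = (272 - 16^2)/1 = 16/1 = 16: (m_3, d_3) = (m_1, d_1) = (16, 16), so from here the quotients repeat a_1, a_2; the period length is 2.
So sqrt(272) = [16; (2, 32)] with period length k = 2.
k is even, so the fundamental solution of x^2 - 272y^2 = 1 is (p_{k-1}, q_{k-1}) = (p_1, q_1); compute convergents through index 1.
Convergents (p_i = a_i*p_{i-1} + p_{i-2}, q_i = a_i*q_{i-1} + q_{i-2} with p_{-2}=0, p_{-1}=1, q_{-2}=1, q_{-1}=0):
  i=0: a_0=16, p_0 = 16*1 + 0 = 16, q_0 = 16*0 + 1 = 1.
  i=1: a_1=2, p_1 = 2*16 + 1 = 33, q_1 = 2*1 + 0 = 2.
Check: 33^2 - 272*2^2 = 1089 - 1088 = 1, so (x, y) = (33, 2) solves the equation, and by the theorem it is the least positive solution.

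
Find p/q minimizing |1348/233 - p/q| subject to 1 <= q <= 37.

81/14

Expand x = 1348/233 as a continued fraction with the Euclidean algorithm:
  1348 = 5*233 + 183, so a_0 = 5.
  233 = 1*183 + 50, so a_1 = 1.
  183 = 3*50 + 33, so a_2 = 3.
  50 = 1*33 + 17, so a_3 = 1.
  33 = 1*17 + 16, so a_4 = 1.
  17 = 1*16 + 1, so a_5 = 1.
  16 = 16*1 + 0, so a_6 = 16.
so x = [5; 1, 3, 1, 1, 1, 16].
Convergents (p_i = a_i*p_{i-1} + p_{i-2}, q_i = a_i*q_{i-1} + q_{i-2} with p_{-2}=0, p_{-1}=1, q_{-2}=1, q_{-1}=0), until the denominator exceeds 37:
  i=0: a_0=5, p_0 = 5*1 + 0 = 5, q_0 = 5*0 + 1 = 1.
  i=1: a_1=1, p_1 = 1*5 + 1 = 6, q_1 = 1*1 + 0 = 1.
  i=2: a_2=3, p_2 = 3*6 + 5 = 23, q_2 = 3*1 + 1 = 4.
  i=3: a_3=1, p_3 = 1*23 + 6 = 29, q_3 = 1*4 + 1 = 5.
  i=4: a_4=1, p_4 = 1*29 + 23 = 52, q_4 = 1*5 + 4 = 9.
  i=5: a_5=1, p_5 = 1*52 + 29 = 81, q_5 = 1*9 + 5 = 14.
  i=6: a_6=16, p_6 = 16*81 + 52 = 1348, q_6 = 16*14 + 9 = 233.
q_6 = 233 > 37, so the last convergent with denominator <= 37 is p_5/q_5 = 81/14.
The closest fraction with denominator <= 37 is either p_5/q_5 or the intermediate fraction (k*p_5 + p_4)/(k*q_5 + q_4) with the largest k >= 1 whose denominator stays <= 37; these approach x as k grows, and every other convergent or intermediate fraction in range is farther away.
Largest k: floor((37 - q_4)/q_5) = floor((37 - 9)/14) = 2.
That gives (2*81 + 52)/(2*14 + 9) = 214/37.
Compare the errors: |x - 81/14| = |1348*14 - 81*233|/(233*14) = 1/3262, and |x - 214/37| = |1348*37 - 214*233|/(233*37) = 14/8621.
Cross-multiplying, 1*8621 = 8621 < 45668 = 14*3262, so 1/3262 is smaller: the convergent 81/14 is closer to x than 214/37.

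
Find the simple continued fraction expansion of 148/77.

[1; 1, 11, 1, 5]

Run the Euclidean algorithm on 148 and 77; the successive quotients are the partial quotients a_0, a_1, ... (each step inverts the fractional part left over by the previous one):
  148 = 1*77 + 71, so a_0 = 1.
  77 = 1*71 + 6, so a_1 = 1.
  71 = 11*6 + 5, so a_2 = 11.
  6 = 1*5 + 1, so a_3 = 1.
  5 = 5*1 + 0, so a_4 = 5.
The remainder reaches 0 after 5 divisions, so the expansion has 5 partial quotients, read off in order.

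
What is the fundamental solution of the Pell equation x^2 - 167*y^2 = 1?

First expand sqrt(167) as a continued fraction. With x_i = (sqrt(167) + m_i)/d_i and (m_0, d_0) = (0, 1): a_0 = floor(sqrt(167)) = 12, since 12^2 = 144 <= 167 < 169 = 13^2.
Iterate m_{i+1} = d_i*a_i - m_i, d_{i+1} = (167 - m_{i+1}^2)/d_i, a_{i+1} = floor((a_0 + m_{i+1})/d_{i+1}):
  m_1 = 1*12 - 0 = 12, d_1 = (167 - 12^2)/1 = 23/1 = 23, a_1 = floor((12 + 12)/23) = 1.
  m_2 = 23*1 - 12 = 11, d_2 = (167 - 11^2)/23 = 46/23 = 2, a_2 = floor((12 + 11)/2) = 11.
  m_3 = 2*11 - 11 = 11, d_3 = (167 - 11^2)/2 = 46/2 = 23, a_3 = floor((12 + 11)/23) = 1.
  m_4 = 23*1 - 11 = 12, d_4 = (167 - 12^2)/23 = 23/23 = 1, a_4 = floor((12 + 12)/1) = 24.
  m_5 = 1*24 - 12 = 12, d_5 = (167 - 12^2)/1 = 23/1 = 23: (m_5, d_5) = (m_1, d_1) = (12, 23), so from here the quotients repeat a_1, ..., a_4; the period length is 4.
So sqrt(167) = [12; (1, 11, 1, 24)] with period length k = 4.
k is even, so the fundamental solution of x^2 - 167y^2 = 1 is (p_{k-1}, q_{k-1}) = (p_3, q_3); compute convergents through index 3.
Convergents (p_i = a_i*p_{i-1} + p_{i-2}, q_i = a_i*q_{i-1} + q_{i-2} with p_{-2}=0, p_{-1}=1, q_{-2}=1, q_{-1}=0):
  i=0: a_0=12, p_0 = 12*1 + 0 = 12, q_0 = 12*0 + 1 = 1.
  i=1: a_1=1, p_1 = 1*12 + 1 = 13, q_1 = 1*1 + 0 = 1.
  i=2: a_2=11, p_2 = 11*13 + 12 = 155, q_2 = 11*1 + 1 = 12.
  i=3: a_3=1, p_3 = 1*155 + 13 = 168, q_3 = 1*12 + 1 = 13.
Check: 168^2 - 167*13^2 = 28224 - 28223 = 1, so (x, y) = (168, 13) solves the equation, and by the theorem it is the least positive solution.

(x, y) = (168, 13)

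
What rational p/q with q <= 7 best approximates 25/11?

16/7

Expand x = 25/11 as a continued fraction with the Euclidean algorithm:
  25 = 2*11 + 3, so a_0 = 2.
  11 = 3*3 + 2, so a_1 = 3.
  3 = 1*2 + 1, so a_2 = 1.
  2 = 2*1 + 0, so a_3 = 2.
so x = [2; 3, 1, 2].
Convergents (p_i = a_i*p_{i-1} + p_{i-2}, q_i = a_i*q_{i-1} + q_{i-2} with p_{-2}=0, p_{-1}=1, q_{-2}=1, q_{-1}=0), until the denominator exceeds 7:
  i=0: a_0=2, p_0 = 2*1 + 0 = 2, q_0 = 2*0 + 1 = 1.
  i=1: a_1=3, p_1 = 3*2 + 1 = 7, q_1 = 3*1 + 0 = 3.
  i=2: a_2=1, p_2 = 1*7 + 2 = 9, q_2 = 1*3 + 1 = 4.
  i=3: a_3=2, p_3 = 2*9 + 7 = 25, q_3 = 2*4 + 3 = 11.
q_3 = 11 > 7, so the last convergent with denominator <= 7 is p_2/q_2 = 9/4.
The closest fraction with denominator <= 7 is either p_2/q_2 or the intermediate fraction (k*p_2 + p_1)/(k*q_2 + q_1) with the largest k >= 1 whose denominator stays <= 7; these approach x as k grows, and every other convergent or intermediate fraction in range is farther away.
Largest k: floor((7 - q_1)/q_2) = floor((7 - 3)/4) = 1.
That gives (1*9 + 7)/(1*4 + 3) = 16/7.
Compare the errors: |x - 9/4| = |25*4 - 9*11|/(11*4) = 1/44, and |x - 16/7| = |25*7 - 16*11|/(11*7) = 1/77.
Cross-multiplying, 1*44 = 44 < 77 = 1*77, so 1/77 is smaller: the intermediate fraction 16/7 is closer to x than 9/4.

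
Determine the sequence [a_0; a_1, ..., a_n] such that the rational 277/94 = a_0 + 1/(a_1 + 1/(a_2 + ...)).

Run the Euclidean algorithm on 277 and 94; the successive quotients are the partial quotients a_0, a_1, ... (each step inverts the fractional part left over by the previous one):
  277 = 2*94 + 89, so a_0 = 2.
  94 = 1*89 + 5, so a_1 = 1.
  89 = 17*5 + 4, so a_2 = 17.
  5 = 1*4 + 1, so a_3 = 1.
  4 = 4*1 + 0, so a_4 = 4.
The remainder reaches 0 after 5 divisions, so the expansion has 5 partial quotients, read off in order.

[2; 1, 17, 1, 4]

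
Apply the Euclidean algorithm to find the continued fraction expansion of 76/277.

Run the Euclidean algorithm on 76 and 277; the successive quotients are the partial quotients a_0, a_1, ... (each step inverts the fractional part left over by the previous one):
  76 = 0*277 + 76, so a_0 = 0.
  277 = 3*76 + 49, so a_1 = 3.
  76 = 1*49 + 27, so a_2 = 1.
  49 = 1*27 + 22, so a_3 = 1.
  27 = 1*22 + 5, so a_4 = 1.
  22 = 4*5 + 2, so a_5 = 4.
  5 = 2*2 + 1, so a_6 = 2.
  2 = 2*1 + 0, so a_7 = 2.
The remainder reaches 0 after 8 divisions, so the expansion has 8 partial quotients, read off in order.

[0; 3, 1, 1, 1, 4, 2, 2]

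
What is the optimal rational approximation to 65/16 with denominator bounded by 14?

57/14

Expand x = 65/16 as a continued fraction with the Euclidean algorithm:
  65 = 4*16 + 1, so a_0 = 4.
  16 = 16*1 + 0, so a_1 = 16.
so x = [4; 16].
Convergents (p_i = a_i*p_{i-1} + p_{i-2}, q_i = a_i*q_{i-1} + q_{i-2} with p_{-2}=0, p_{-1}=1, q_{-2}=1, q_{-1}=0), until the denominator exceeds 14:
  i=0: a_0=4, p_0 = 4*1 + 0 = 4, q_0 = 4*0 + 1 = 1.
  i=1: a_1=16, p_1 = 16*4 + 1 = 65, q_1 = 16*1 + 0 = 16.
q_1 = 16 > 14, so the last convergent with denominator <= 14 is p_0/q_0 = 4/1.
The closest fraction with denominator <= 14 is either p_0/q_0 or the intermediate fraction (k*p_0 + p_{-1})/(k*q_0 + q_{-1}) with the largest k >= 1 whose denominator stays <= 14; these approach x as k grows, and every other convergent or intermediate fraction in range is farther away.
Largest k: floor((14 - q_{-1})/q_0) = floor((14 - 0)/1) = 14 (using the seeds p_{-1} = 1, q_{-1} = 0).
That gives (14*4 + 1)/(14*1 + 0) = 57/14.
Compare the errors: |x - 4/1| = |65*1 - 4*16|/(16*1) = 1/16, and |x - 57/14| = |65*14 - 57*16|/(16*14) = 2/224.
Cross-multiplying, 2*16 = 32 < 224 = 1*224, so 2/224 is smaller: the intermediate fraction 57/14 is closer to x than 4/1.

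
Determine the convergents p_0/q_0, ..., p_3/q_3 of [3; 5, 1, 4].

Using the convergent recurrence p_i = a_i*p_{i-1} + p_{i-2}, q_i = a_i*q_{i-1} + q_{i-2} with p_{-2}=0, p_{-1}=1, q_{-2}=1, q_{-1}=0:
  i=0: a_0=3, p_0 = 3*1 + 0 = 3, q_0 = 3*0 + 1 = 1.
  i=1: a_1=5, p_1 = 5*3 + 1 = 16, q_1 = 5*1 + 0 = 5.
  i=2: a_2=1, p_2 = 1*16 + 3 = 19, q_2 = 1*5 + 1 = 6.
  i=3: a_3=4, p_3 = 4*19 + 16 = 92, q_3 = 4*6 + 5 = 29.

3/1, 16/5, 19/6, 92/29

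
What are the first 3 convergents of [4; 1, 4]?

Using the convergent recurrence p_i = a_i*p_{i-1} + p_{i-2}, q_i = a_i*q_{i-1} + q_{i-2} with p_{-2}=0, p_{-1}=1, q_{-2}=1, q_{-1}=0:
  i=0: a_0=4, p_0 = 4*1 + 0 = 4, q_0 = 4*0 + 1 = 1.
  i=1: a_1=1, p_1 = 1*4 + 1 = 5, q_1 = 1*1 + 0 = 1.
  i=2: a_2=4, p_2 = 4*5 + 4 = 24, q_2 = 4*1 + 1 = 5.

4/1, 5/1, 24/5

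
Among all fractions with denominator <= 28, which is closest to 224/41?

153/28

Expand x = 224/41 as a continued fraction with the Euclidean algorithm:
  224 = 5*41 + 19, so a_0 = 5.
  41 = 2*19 + 3, so a_1 = 2.
  19 = 6*3 + 1, so a_2 = 6.
  3 = 3*1 + 0, so a_3 = 3.
so x = [5; 2, 6, 3].
Convergents (p_i = a_i*p_{i-1} + p_{i-2}, q_i = a_i*q_{i-1} + q_{i-2} with p_{-2}=0, p_{-1}=1, q_{-2}=1, q_{-1}=0), until the denominator exceeds 28:
  i=0: a_0=5, p_0 = 5*1 + 0 = 5, q_0 = 5*0 + 1 = 1.
  i=1: a_1=2, p_1 = 2*5 + 1 = 11, q_1 = 2*1 + 0 = 2.
  i=2: a_2=6, p_2 = 6*11 + 5 = 71, q_2 = 6*2 + 1 = 13.
  i=3: a_3=3, p_3 = 3*71 + 11 = 224, q_3 = 3*13 + 2 = 41.
q_3 = 41 > 28, so the last convergent with denominator <= 28 is p_2/q_2 = 71/13.
The closest fraction with denominator <= 28 is either p_2/q_2 or the intermediate fraction (k*p_2 + p_1)/(k*q_2 + q_1) with the largest k >= 1 whose denominator stays <= 28; these approach x as k grows, and every other convergent or intermediate fraction in range is farther away.
Largest k: floor((28 - q_1)/q_2) = floor((28 - 2)/13) = 2.
That gives (2*71 + 11)/(2*13 + 2) = 153/28.
Compare the errors: |x - 71/13| = |224*13 - 71*41|/(41*13) = 1/533, and |x - 153/28| = |224*28 - 153*41|/(41*28) = 1/1148.
Cross-multiplying, 1*533 = 533 < 1148 = 1*1148, so 1/1148 is smaller: the intermediate fraction 153/28 is closer to x than 71/13.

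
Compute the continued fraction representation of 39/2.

Run the Euclidean algorithm on 39 and 2; the successive quotients are the partial quotients a_0, a_1, ... (each step inverts the fractional part left over by the previous one):
  39 = 19*2 + 1, so a_0 = 19.
  2 = 2*1 + 0, so a_1 = 2.
The remainder reaches 0 after 2 divisions, so the expansion has 2 partial quotients, read off in order.

[19; 2]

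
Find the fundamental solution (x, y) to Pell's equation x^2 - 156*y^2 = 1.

(x, y) = (25, 2)

First expand sqrt(156) as a continued fraction. With x_i = (sqrt(156) + m_i)/d_i and (m_0, d_0) = (0, 1): a_0 = floor(sqrt(156)) = 12, since 12^2 = 144 <= 156 < 169 = 13^2.
Iterate m_{i+1} = d_i*a_i - m_i, d_{i+1} = (156 - m_{i+1}^2)/d_i, a_{i+1} = floor((a_0 + m_{i+1})/d_{i+1}):
  m_1 = 1*12 - 0 = 12, d_1 = (156 - 12^2)/1 = 12/1 = 12, a_1 = floor((12 + 12)/12) = 2.
  m_2 = 12*2 - 12 = 12, d_2 = (156 - 12^2)/12 = 12/12 = 1, a_2 = floor((12 + 12)/1) = 24.
  m_3 = 1*24 - 12 = 12, d_3 = (156 - 12^2)/1 = 12/1 = 12: (m_3, d_3) = (m_1, d_1) = (12, 12), so from here the quotients repeat a_1, a_2; the period length is 2.
So sqrt(156) = [12; (2, 24)] with period length k = 2.
k is even, so the fundamental solution of x^2 - 156y^2 = 1 is (p_{k-1}, q_{k-1}) = (p_1, q_1); compute convergents through index 1.
Convergents (p_i = a_i*p_{i-1} + p_{i-2}, q_i = a_i*q_{i-1} + q_{i-2} with p_{-2}=0, p_{-1}=1, q_{-2}=1, q_{-1}=0):
  i=0: a_0=12, p_0 = 12*1 + 0 = 12, q_0 = 12*0 + 1 = 1.
  i=1: a_1=2, p_1 = 2*12 + 1 = 25, q_1 = 2*1 + 0 = 2.
Check: 25^2 - 156*2^2 = 625 - 624 = 1, so (x, y) = (25, 2) solves the equation, and by the theorem it is the least positive solution.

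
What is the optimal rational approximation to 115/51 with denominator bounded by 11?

9/4

Expand x = 115/51 as a continued fraction with the Euclidean algorithm:
  115 = 2*51 + 13, so a_0 = 2.
  51 = 3*13 + 12, so a_1 = 3.
  13 = 1*12 + 1, so a_2 = 1.
  12 = 12*1 + 0, so a_3 = 12.
so x = [2; 3, 1, 12].
Convergents (p_i = a_i*p_{i-1} + p_{i-2}, q_i = a_i*q_{i-1} + q_{i-2} with p_{-2}=0, p_{-1}=1, q_{-2}=1, q_{-1}=0), until the denominator exceeds 11:
  i=0: a_0=2, p_0 = 2*1 + 0 = 2, q_0 = 2*0 + 1 = 1.
  i=1: a_1=3, p_1 = 3*2 + 1 = 7, q_1 = 3*1 + 0 = 3.
  i=2: a_2=1, p_2 = 1*7 + 2 = 9, q_2 = 1*3 + 1 = 4.
  i=3: a_3=12, p_3 = 12*9 + 7 = 115, q_3 = 12*4 + 3 = 51.
q_3 = 51 > 11, so the last convergent with denominator <= 11 is p_2/q_2 = 9/4.
The closest fraction with denominator <= 11 is either p_2/q_2 or the intermediate fraction (k*p_2 + p_1)/(k*q_2 + q_1) with the largest k >= 1 whose denominator stays <= 11; these approach x as k grows, and every other convergent or intermediate fraction in range is farther away.
Largest k: floor((11 - q_1)/q_2) = floor((11 - 3)/4) = 2.
That gives (2*9 + 7)/(2*4 + 3) = 25/11.
Compare the errors: |x - 9/4| = |115*4 - 9*51|/(51*4) = 1/204, and |x - 25/11| = |115*11 - 25*51|/(51*11) = 10/561.
Cross-multiplying, 1*561 = 561 < 2040 = 10*204, so 1/204 is smaller: the convergent 9/4 is closer to x than 25/11.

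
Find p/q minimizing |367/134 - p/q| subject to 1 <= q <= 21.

Expand x = 367/134 as a continued fraction with the Euclidean algorithm:
  367 = 2*134 + 99, so a_0 = 2.
  134 = 1*99 + 35, so a_1 = 1.
  99 = 2*35 + 29, so a_2 = 2.
  35 = 1*29 + 6, so a_3 = 1.
  29 = 4*6 + 5, so a_4 = 4.
  6 = 1*5 + 1, so a_5 = 1.
  5 = 5*1 + 0, so a_6 = 5.
so x = [2; 1, 2, 1, 4, 1, 5].
Convergents (p_i = a_i*p_{i-1} + p_{i-2}, q_i = a_i*q_{i-1} + q_{i-2} with p_{-2}=0, p_{-1}=1, q_{-2}=1, q_{-1}=0), until the denominator exceeds 21:
  i=0: a_0=2, p_0 = 2*1 + 0 = 2, q_0 = 2*0 + 1 = 1.
  i=1: a_1=1, p_1 = 1*2 + 1 = 3, q_1 = 1*1 + 0 = 1.
  i=2: a_2=2, p_2 = 2*3 + 2 = 8, q_2 = 2*1 + 1 = 3.
  i=3: a_3=1, p_3 = 1*8 + 3 = 11, q_3 = 1*3 + 1 = 4.
  i=4: a_4=4, p_4 = 4*11 + 8 = 52, q_4 = 4*4 + 3 = 19.
  i=5: a_5=1, p_5 = 1*52 + 11 = 63, q_5 = 1*19 + 4 = 23.
q_5 = 23 > 21, so the last convergent with denominator <= 21 is p_4/q_4 = 52/19.
The closest fraction with denominator <= 21 is either p_4/q_4 or the intermediate fraction (k*p_4 + p_3)/(k*q_4 + q_3) with the largest k >= 1 whose denominator stays <= 21; these approach x as k grows, and every other convergent or intermediate fraction in range is farther away.
Largest k: floor((21 - q_3)/q_4) = floor((21 - 4)/19) = 0.
Since k = 0, no intermediate fraction beyond p_4/q_4 has denominator <= 21, so the convergent 52/19 is the closest (its error is |367*19 - 52*134|/(134*19) = 5/2546).

52/19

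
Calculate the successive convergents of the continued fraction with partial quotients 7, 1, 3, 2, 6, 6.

7/1, 8/1, 31/4, 70/9, 451/58, 2776/357

Using the convergent recurrence p_i = a_i*p_{i-1} + p_{i-2}, q_i = a_i*q_{i-1} + q_{i-2} with p_{-2}=0, p_{-1}=1, q_{-2}=1, q_{-1}=0:
  i=0: a_0=7, p_0 = 7*1 + 0 = 7, q_0 = 7*0 + 1 = 1.
  i=1: a_1=1, p_1 = 1*7 + 1 = 8, q_1 = 1*1 + 0 = 1.
  i=2: a_2=3, p_2 = 3*8 + 7 = 31, q_2 = 3*1 + 1 = 4.
  i=3: a_3=2, p_3 = 2*31 + 8 = 70, q_3 = 2*4 + 1 = 9.
  i=4: a_4=6, p_4 = 6*70 + 31 = 451, q_4 = 6*9 + 4 = 58.
  i=5: a_5=6, p_5 = 6*451 + 70 = 2776, q_5 = 6*58 + 9 = 357.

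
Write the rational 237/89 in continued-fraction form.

[2; 1, 1, 1, 29]

Run the Euclidean algorithm on 237 and 89; the successive quotients are the partial quotients a_0, a_1, ... (each step inverts the fractional part left over by the previous one):
  237 = 2*89 + 59, so a_0 = 2.
  89 = 1*59 + 30, so a_1 = 1.
  59 = 1*30 + 29, so a_2 = 1.
  30 = 1*29 + 1, so a_3 = 1.
  29 = 29*1 + 0, so a_4 = 29.
The remainder reaches 0 after 5 divisions, so the expansion has 5 partial quotients, read off in order.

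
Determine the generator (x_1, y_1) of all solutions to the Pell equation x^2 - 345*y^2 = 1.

First expand sqrt(345) as a continued fraction. With x_i = (sqrt(345) + m_i)/d_i and (m_0, d_0) = (0, 1): a_0 = floor(sqrt(345)) = 18, since 18^2 = 324 <= 345 < 361 = 19^2.
Iterate m_{i+1} = d_i*a_i - m_i, d_{i+1} = (345 - m_{i+1}^2)/d_i, a_{i+1} = floor((a_0 + m_{i+1})/d_{i+1}):
  m_1 = 1*18 - 0 = 18, d_1 = (345 - 18^2)/1 = 21/1 = 21, a_1 = floor((18 + 18)/21) = 1.
  m_2 = 21*1 - 18 = 3, d_2 = (345 - 3^2)/21 = 336/21 = 16, a_2 = floor((18 + 3)/16) = 1.
  m_3 = 16*1 - 3 = 13, d_3 = (345 - 13^2)/16 = 176/16 = 11, a_3 = floor((18 + 13)/11) = 2.
  m_4 = 11*2 - 13 = 9, d_4 = (345 - 9^2)/11 = 264/11 = 24, a_4 = floor((18 + 9)/24) = 1.
  m_5 = 24*1 - 9 = 15, d_5 = (345 - 15^2)/24 = 120/24 = 5, a_5 = floor((18 + 15)/5) = 6.
  m_6 = 5*6 - 15 = 15, d_6 = (345 - 15^2)/5 = 120/5 = 24, a_6 = floor((18 + 15)/24) = 1.
  m_7 = 24*1 - 15 = 9, d_7 = (345 - 9^2)/24 = 264/24 = 11, a_7 = floor((18 + 9)/11) = 2.
  m_8 = 11*2 - 9 = 13, d_8 = (345 - 13^2)/11 = 176/11 = 16, a_8 = floor((18 + 13)/16) = 1.
  m_9 = 16*1 - 13 = 3, d_9 = (345 - 3^2)/16 = 336/16 = 21, a_9 = floor((18 + 3)/21) = 1.
  m_10 = 21*1 - 3 = 18, d_10 = (345 - 18^2)/21 = 21/21 = 1, a_10 = floor((18 + 18)/1) = 36.
  m_11 = 1*36 - 18 = 18, d_11 = (345 - 18^2)/1 = 21/1 = 21: (m_11, d_11) = (m_1, d_1) = (18, 21), so from here the quotients repeat a_1, ..., a_10; the period length is 10.
So sqrt(345) = [18; (1, 1, 2, 1, 6, 1, 2, 1, 1, 36)] with period length k = 10.
k is even, so the fundamental solution of x^2 - 345y^2 = 1 is (p_{k-1}, q_{k-1}) = (p_9, q_9); compute convergents through index 9.
Convergents (p_i = a_i*p_{i-1} + p_{i-2}, q_i = a_i*q_{i-1} + q_{i-2} with p_{-2}=0, p_{-1}=1, q_{-2}=1, q_{-1}=0):
  i=0: a_0=18, p_0 = 18*1 + 0 = 18, q_0 = 18*0 + 1 = 1.
  i=1: a_1=1, p_1 = 1*18 + 1 = 19, q_1 = 1*1 + 0 = 1.
  i=2: a_2=1, p_2 = 1*19 + 18 = 37, q_2 = 1*1 + 1 = 2.
  i=3: a_3=2, p_3 = 2*37 + 19 = 93, q_3 = 2*2 + 1 = 5.
  i=4: a_4=1, p_4 = 1*93 + 37 = 130, q_4 = 1*5 + 2 = 7.
  i=5: a_5=6, p_5 = 6*130 + 93 = 873, q_5 = 6*7 + 5 = 47.
  i=6: a_6=1, p_6 = 1*873 + 130 = 1003, q_6 = 1*47 + 7 = 54.
  i=7: a_7=2, p_7 = 2*1003 + 873 = 2879, q_7 = 2*54 + 47 = 155.
  i=8: a_8=1, p_8 = 1*2879 + 1003 = 3882, q_8 = 1*155 + 54 = 209.
  i=9: a_9=1, p_9 = 1*3882 + 2879 = 6761, q_9 = 1*209 + 155 = 364.
Check: 6761^2 - 345*364^2 = 45711121 - 45711120 = 1, so (x, y) = (6761, 364) solves the equation, and by the theorem it is the least positive solution.

(x, y) = (6761, 364)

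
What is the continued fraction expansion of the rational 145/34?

Run the Euclidean algorithm on 145 and 34; the successive quotients are the partial quotients a_0, a_1, ... (each step inverts the fractional part left over by the previous one):
  145 = 4*34 + 9, so a_0 = 4.
  34 = 3*9 + 7, so a_1 = 3.
  9 = 1*7 + 2, so a_2 = 1.
  7 = 3*2 + 1, so a_3 = 3.
  2 = 2*1 + 0, so a_4 = 2.
The remainder reaches 0 after 5 divisions, so the expansion has 5 partial quotients, read off in order.

[4; 3, 1, 3, 2]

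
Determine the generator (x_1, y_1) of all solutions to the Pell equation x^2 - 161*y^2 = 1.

First expand sqrt(161) as a continued fraction. With x_i = (sqrt(161) + m_i)/d_i and (m_0, d_0) = (0, 1): a_0 = floor(sqrt(161)) = 12, since 12^2 = 144 <= 161 < 169 = 13^2.
Iterate m_{i+1} = d_i*a_i - m_i, d_{i+1} = (161 - m_{i+1}^2)/d_i, a_{i+1} = floor((a_0 + m_{i+1})/d_{i+1}):
  m_1 = 1*12 - 0 = 12, d_1 = (161 - 12^2)/1 = 17/1 = 17, a_1 = floor((12 + 12)/17) = 1.
  m_2 = 17*1 - 12 = 5, d_2 = (161 - 5^2)/17 = 136/17 = 8, a_2 = floor((12 + 5)/8) = 2.
  m_3 = 8*2 - 5 = 11, d_3 = (161 - 11^2)/8 = 40/8 = 5, a_3 = floor((12 + 11)/5) = 4.
  m_4 = 5*4 - 11 = 9, d_4 = (161 - 9^2)/5 = 80/5 = 16, a_4 = floor((12 + 9)/16) = 1.
  m_5 = 16*1 - 9 = 7, d_5 = (161 - 7^2)/16 = 112/16 = 7, a_5 = floor((12 + 7)/7) = 2.
  m_6 = 7*2 - 7 = 7, d_6 = (161 - 7^2)/7 = 112/7 = 16, a_6 = floor((12 + 7)/16) = 1.
  m_7 = 16*1 - 7 = 9, d_7 = (161 - 9^2)/16 = 80/16 = 5, a_7 = floor((12 + 9)/5) = 4.
  m_8 = 5*4 - 9 = 11, d_8 = (161 - 11^2)/5 = 40/5 = 8, a_8 = floor((12 + 11)/8) = 2.
  m_9 = 8*2 - 11 = 5, d_9 = (161 - 5^2)/8 = 136/8 = 17, a_9 = floor((12 + 5)/17) = 1.
  m_10 = 17*1 - 5 = 12, d_10 = (161 - 12^2)/17 = 17/17 = 1, a_10 = floor((12 + 12)/1) = 24.
  m_11 = 1*24 - 12 = 12, d_11 = (161 - 12^2)/1 = 17/1 = 17: (m_11, d_11) = (m_1, d_1) = (12, 17), so from here the quotients repeat a_1, ..., a_10; the period length is 10.
So sqrt(161) = [12; (1, 2, 4, 1, 2, 1, 4, 2, 1, 24)] with period length k = 10.
k is even, so the fundamental solution of x^2 - 161y^2 = 1 is (p_{k-1}, q_{k-1}) = (p_9, q_9); compute convergents through index 9.
Convergents (p_i = a_i*p_{i-1} + p_{i-2}, q_i = a_i*q_{i-1} + q_{i-2} with p_{-2}=0, p_{-1}=1, q_{-2}=1, q_{-1}=0):
  i=0: a_0=12, p_0 = 12*1 + 0 = 12, q_0 = 12*0 + 1 = 1.
  i=1: a_1=1, p_1 = 1*12 + 1 = 13, q_1 = 1*1 + 0 = 1.
  i=2: a_2=2, p_2 = 2*13 + 12 = 38, q_2 = 2*1 + 1 = 3.
  i=3: a_3=4, p_3 = 4*38 + 13 = 165, q_3 = 4*3 + 1 = 13.
  i=4: a_4=1, p_4 = 1*165 + 38 = 203, q_4 = 1*13 + 3 = 16.
  i=5: a_5=2, p_5 = 2*203 + 165 = 571, q_5 = 2*16 + 13 = 45.
  i=6: a_6=1, p_6 = 1*571 + 203 = 774, q_6 = 1*45 + 16 = 61.
  i=7: a_7=4, p_7 = 4*774 + 571 = 3667, q_7 = 4*61 + 45 = 289.
  i=8: a_8=2, p_8 = 2*3667 + 774 = 8108, q_8 = 2*289 + 61 = 639.
  i=9: a_9=1, p_9 = 1*8108 + 3667 = 11775, q_9 = 1*639 + 289 = 928.
Check: 11775^2 - 161*928^2 = 138650625 - 138650624 = 1, so (x, y) = (11775, 928) solves the equation, and by the theorem it is the least positive solution.

(x, y) = (11775, 928)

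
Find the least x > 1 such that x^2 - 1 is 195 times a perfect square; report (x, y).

(x, y) = (14, 1)

First expand sqrt(195) as a continued fraction. With x_i = (sqrt(195) + m_i)/d_i and (m_0, d_0) = (0, 1): a_0 = floor(sqrt(195)) = 13, since 13^2 = 169 <= 195 < 196 = 14^2.
Iterate m_{i+1} = d_i*a_i - m_i, d_{i+1} = (195 - m_{i+1}^2)/d_i, a_{i+1} = floor((a_0 + m_{i+1})/d_{i+1}):
  m_1 = 1*13 - 0 = 13, d_1 = (195 - 13^2)/1 = 26/1 = 26, a_1 = floor((13 + 13)/26) = 1.
  m_2 = 26*1 - 13 = 13, d_2 = (195 - 13^2)/26 = 26/26 = 1, a_2 = floor((13 + 13)/1) = 26.
  m_3 = 1*26 - 13 = 13, d_3 = (195 - 13^2)/1 = 26/1 = 26: (m_3, d_3) = (m_1, d_1) = (13, 26), so from here the quotients repeat a_1, a_2; the period length is 2.
So sqrt(195) = [13; (1, 26)] with period length k = 2.
k is even, so the fundamental solution of x^2 - 195y^2 = 1 is (p_{k-1}, q_{k-1}) = (p_1, q_1); compute convergents through index 1.
Convergents (p_i = a_i*p_{i-1} + p_{i-2}, q_i = a_i*q_{i-1} + q_{i-2} with p_{-2}=0, p_{-1}=1, q_{-2}=1, q_{-1}=0):
  i=0: a_0=13, p_0 = 13*1 + 0 = 13, q_0 = 13*0 + 1 = 1.
  i=1: a_1=1, p_1 = 1*13 + 1 = 14, q_1 = 1*1 + 0 = 1.
Check: 14^2 - 195*1^2 = 196 - 195 = 1, so (x, y) = (14, 1) solves the equation, and by the theorem it is the least positive solution.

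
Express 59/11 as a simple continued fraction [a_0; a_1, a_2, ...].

Run the Euclidean algorithm on 59 and 11; the successive quotients are the partial quotients a_0, a_1, ... (each step inverts the fractional part left over by the previous one):
  59 = 5*11 + 4, so a_0 = 5.
  11 = 2*4 + 3, so a_1 = 2.
  4 = 1*3 + 1, so a_2 = 1.
  3 = 3*1 + 0, so a_3 = 3.
The remainder reaches 0 after 4 divisions, so the expansion has 4 partial quotients, read off in order.

[5; 2, 1, 3]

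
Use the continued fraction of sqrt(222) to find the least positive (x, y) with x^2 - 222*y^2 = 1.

(x, y) = (149, 10)

First expand sqrt(222) as a continued fraction. With x_i = (sqrt(222) + m_i)/d_i and (m_0, d_0) = (0, 1): a_0 = floor(sqrt(222)) = 14, since 14^2 = 196 <= 222 < 225 = 15^2.
Iterate m_{i+1} = d_i*a_i - m_i, d_{i+1} = (222 - m_{i+1}^2)/d_i, a_{i+1} = floor((a_0 + m_{i+1})/d_{i+1}):
  m_1 = 1*14 - 0 = 14, d_1 = (222 - 14^2)/1 = 26/1 = 26, a_1 = floor((14 + 14)/26) = 1.
  m_2 = 26*1 - 14 = 12, d_2 = (222 - 12^2)/26 = 78/26 = 3, a_2 = floor((14 + 12)/3) = 8.
  m_3 = 3*8 - 12 = 12, d_3 = (222 - 12^2)/3 = 78/3 = 26, a_3 = floor((14 + 12)/26) = 1.
  m_4 = 26*1 - 12 = 14, d_4 = (222 - 14^2)/26 = 26/26 = 1, a_4 = floor((14 + 14)/1) = 28.
  m_5 = 1*28 - 14 = 14, d_5 = (222 - 14^2)/1 = 26/1 = 26: (m_5, d_5) = (m_1, d_1) = (14, 26), so from here the quotients repeat a_1, ..., a_4; the period length is 4.
So sqrt(222) = [14; (1, 8, 1, 28)] with period length k = 4.
k is even, so the fundamental solution of x^2 - 222y^2 = 1 is (p_{k-1}, q_{k-1}) = (p_3, q_3); compute convergents through index 3.
Convergents (p_i = a_i*p_{i-1} + p_{i-2}, q_i = a_i*q_{i-1} + q_{i-2} with p_{-2}=0, p_{-1}=1, q_{-2}=1, q_{-1}=0):
  i=0: a_0=14, p_0 = 14*1 + 0 = 14, q_0 = 14*0 + 1 = 1.
  i=1: a_1=1, p_1 = 1*14 + 1 = 15, q_1 = 1*1 + 0 = 1.
  i=2: a_2=8, p_2 = 8*15 + 14 = 134, q_2 = 8*1 + 1 = 9.
  i=3: a_3=1, p_3 = 1*134 + 15 = 149, q_3 = 1*9 + 1 = 10.
Check: 149^2 - 222*10^2 = 22201 - 22200 = 1, so (x, y) = (149, 10) solves the equation, and by the theorem it is the least positive solution.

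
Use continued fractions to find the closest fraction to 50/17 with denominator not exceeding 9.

26/9

Expand x = 50/17 as a continued fraction with the Euclidean algorithm:
  50 = 2*17 + 16, so a_0 = 2.
  17 = 1*16 + 1, so a_1 = 1.
  16 = 16*1 + 0, so a_2 = 16.
so x = [2; 1, 16].
Convergents (p_i = a_i*p_{i-1} + p_{i-2}, q_i = a_i*q_{i-1} + q_{i-2} with p_{-2}=0, p_{-1}=1, q_{-2}=1, q_{-1}=0), until the denominator exceeds 9:
  i=0: a_0=2, p_0 = 2*1 + 0 = 2, q_0 = 2*0 + 1 = 1.
  i=1: a_1=1, p_1 = 1*2 + 1 = 3, q_1 = 1*1 + 0 = 1.
  i=2: a_2=16, p_2 = 16*3 + 2 = 50, q_2 = 16*1 + 1 = 17.
q_2 = 17 > 9, so the last convergent with denominator <= 9 is p_1/q_1 = 3/1.
The closest fraction with denominator <= 9 is either p_1/q_1 or the intermediate fraction (k*p_1 + p_0)/(k*q_1 + q_0) with the largest k >= 1 whose denominator stays <= 9; these approach x as k grows, and every other convergent or intermediate fraction in range is farther away.
Largest k: floor((9 - q_0)/q_1) = floor((9 - 1)/1) = 8.
That gives (8*3 + 2)/(8*1 + 1) = 26/9.
Compare the errors: |x - 3/1| = |50*1 - 3*17|/(17*1) = 1/17, and |x - 26/9| = |50*9 - 26*17|/(17*9) = 8/153.
Cross-multiplying, 8*17 = 136 < 153 = 1*153, so 8/153 is smaller: the intermediate fraction 26/9 is closer to x than 3/1.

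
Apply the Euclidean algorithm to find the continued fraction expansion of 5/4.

Run the Euclidean algorithm on 5 and 4; the successive quotients are the partial quotients a_0, a_1, ... (each step inverts the fractional part left over by the previous one):
  5 = 1*4 + 1, so a_0 = 1.
  4 = 4*1 + 0, so a_1 = 4.
The remainder reaches 0 after 2 divisions, so the expansion has 2 partial quotients, read off in order.

[1; 4]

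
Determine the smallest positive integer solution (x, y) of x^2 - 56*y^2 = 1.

(x, y) = (15, 2)

First expand sqrt(56) as a continued fraction. With x_i = (sqrt(56) + m_i)/d_i and (m_0, d_0) = (0, 1): a_0 = floor(sqrt(56)) = 7, since 7^2 = 49 <= 56 < 64 = 8^2.
Iterate m_{i+1} = d_i*a_i - m_i, d_{i+1} = (56 - m_{i+1}^2)/d_i, a_{i+1} = floor((a_0 + m_{i+1})/d_{i+1}):
  m_1 = 1*7 - 0 = 7, d_1 = (56 - 7^2)/1 = 7/1 = 7, a_1 = floor((7 + 7)/7) = 2.
  m_2 = 7*2 - 7 = 7, d_2 = (56 - 7^2)/7 = 7/7 = 1, a_2 = floor((7 + 7)/1) = 14.
  m_3 = 1*14 - 7 = 7, d_3 = (56 - 7^2)/1 = 7/1 = 7: (m_3, d_3) = (m_1, d_1) = (7, 7), so from here the quotients repeat a_1, a_2; the period length is 2.
So sqrt(56) = [7; (2, 14)] with period length k = 2.
k is even, so the fundamental solution of x^2 - 56y^2 = 1 is (p_{k-1}, q_{k-1}) = (p_1, q_1); compute convergents through index 1.
Convergents (p_i = a_i*p_{i-1} + p_{i-2}, q_i = a_i*q_{i-1} + q_{i-2} with p_{-2}=0, p_{-1}=1, q_{-2}=1, q_{-1}=0):
  i=0: a_0=7, p_0 = 7*1 + 0 = 7, q_0 = 7*0 + 1 = 1.
  i=1: a_1=2, p_1 = 2*7 + 1 = 15, q_1 = 2*1 + 0 = 2.
Check: 15^2 - 56*2^2 = 225 - 224 = 1, so (x, y) = (15, 2) solves the equation, and by the theorem it is the least positive solution.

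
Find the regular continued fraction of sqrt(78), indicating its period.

[8; (1, 4, 1, 16)]

Write x_i = (sqrt(78) + m_i)/d_i with (m_0, d_0) = (0, 1). a_0 = floor(sqrt(78)) = 8, since 8^2 = 64 <= 78 < 81 = 9^2.
Iterate m_{i+1} = d_i*a_i - m_i, d_{i+1} = (78 - m_{i+1}^2)/d_i, a_{i+1} = floor((a_0 + m_{i+1})/d_{i+1}):
  m_1 = 1*8 - 0 = 8, d_1 = (78 - 8^2)/1 = 14/1 = 14, a_1 = floor((8 + 8)/14) = 1.
  m_2 = 14*1 - 8 = 6, d_2 = (78 - 6^2)/14 = 42/14 = 3, a_2 = floor((8 + 6)/3) = 4.
  m_3 = 3*4 - 6 = 6, d_3 = (78 - 6^2)/3 = 42/3 = 14, a_3 = floor((8 + 6)/14) = 1.
  m_4 = 14*1 - 6 = 8, d_4 = (78 - 8^2)/14 = 14/14 = 1, a_4 = floor((8 + 8)/1) = 16.
  m_5 = 1*16 - 8 = 8, d_5 = (78 - 8^2)/1 = 14/1 = 14: (m_5, d_5) = (m_1, d_1) = (8, 14), so from here the quotients repeat a_1, ..., a_4; the period length is 4.
Hence the expansion of sqrt(78) is a_0 = 8 followed by the repeating block 1, 4, 1, 16 (period 4).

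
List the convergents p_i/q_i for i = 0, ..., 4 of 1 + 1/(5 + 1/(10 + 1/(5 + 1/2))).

Using the convergent recurrence p_i = a_i*p_{i-1} + p_{i-2}, q_i = a_i*q_{i-1} + q_{i-2} with p_{-2}=0, p_{-1}=1, q_{-2}=1, q_{-1}=0:
  i=0: a_0=1, p_0 = 1*1 + 0 = 1, q_0 = 1*0 + 1 = 1.
  i=1: a_1=5, p_1 = 5*1 + 1 = 6, q_1 = 5*1 + 0 = 5.
  i=2: a_2=10, p_2 = 10*6 + 1 = 61, q_2 = 10*5 + 1 = 51.
  i=3: a_3=5, p_3 = 5*61 + 6 = 311, q_3 = 5*51 + 5 = 260.
  i=4: a_4=2, p_4 = 2*311 + 61 = 683, q_4 = 2*260 + 51 = 571.

1/1, 6/5, 61/51, 311/260, 683/571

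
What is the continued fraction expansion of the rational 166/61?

Run the Euclidean algorithm on 166 and 61; the successive quotients are the partial quotients a_0, a_1, ... (each step inverts the fractional part left over by the previous one):
  166 = 2*61 + 44, so a_0 = 2.
  61 = 1*44 + 17, so a_1 = 1.
  44 = 2*17 + 10, so a_2 = 2.
  17 = 1*10 + 7, so a_3 = 1.
  10 = 1*7 + 3, so a_4 = 1.
  7 = 2*3 + 1, so a_5 = 2.
  3 = 3*1 + 0, so a_6 = 3.
The remainder reaches 0 after 7 divisions, so the expansion has 7 partial quotients, read off in order.

[2; 1, 2, 1, 1, 2, 3]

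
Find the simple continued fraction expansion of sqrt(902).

Write x_i = (sqrt(902) + m_i)/d_i with (m_0, d_0) = (0, 1). a_0 = floor(sqrt(902)) = 30, since 30^2 = 900 <= 902 < 961 = 31^2.
Iterate m_{i+1} = d_i*a_i - m_i, d_{i+1} = (902 - m_{i+1}^2)/d_i, a_{i+1} = floor((a_0 + m_{i+1})/d_{i+1}):
  m_1 = 1*30 - 0 = 30, d_1 = (902 - 30^2)/1 = 2/1 = 2, a_1 = floor((30 + 30)/2) = 30.
  m_2 = 2*30 - 30 = 30, d_2 = (902 - 30^2)/2 = 2/2 = 1, a_2 = floor((30 + 30)/1) = 60.
  m_3 = 1*60 - 30 = 30, d_3 = (902 - 30^2)/1 = 2/1 = 2: (m_3, d_3) = (m_1, d_1) = (30, 2), so from here the quotients repeat a_1, a_2; the period length is 2.
Hence the expansion of sqrt(902) is a_0 = 30 followed by the repeating block 30, 60 (period 2).

[30; (30, 60)]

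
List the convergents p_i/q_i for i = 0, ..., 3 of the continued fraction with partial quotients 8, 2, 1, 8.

Using the convergent recurrence p_i = a_i*p_{i-1} + p_{i-2}, q_i = a_i*q_{i-1} + q_{i-2} with p_{-2}=0, p_{-1}=1, q_{-2}=1, q_{-1}=0:
  i=0: a_0=8, p_0 = 8*1 + 0 = 8, q_0 = 8*0 + 1 = 1.
  i=1: a_1=2, p_1 = 2*8 + 1 = 17, q_1 = 2*1 + 0 = 2.
  i=2: a_2=1, p_2 = 1*17 + 8 = 25, q_2 = 1*2 + 1 = 3.
  i=3: a_3=8, p_3 = 8*25 + 17 = 217, q_3 = 8*3 + 2 = 26.

8/1, 17/2, 25/3, 217/26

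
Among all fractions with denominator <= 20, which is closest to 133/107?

Expand x = 133/107 as a continued fraction with the Euclidean algorithm:
  133 = 1*107 + 26, so a_0 = 1.
  107 = 4*26 + 3, so a_1 = 4.
  26 = 8*3 + 2, so a_2 = 8.
  3 = 1*2 + 1, so a_3 = 1.
  2 = 2*1 + 0, so a_4 = 2.
so x = [1; 4, 8, 1, 2].
Convergents (p_i = a_i*p_{i-1} + p_{i-2}, q_i = a_i*q_{i-1} + q_{i-2} with p_{-2}=0, p_{-1}=1, q_{-2}=1, q_{-1}=0), until the denominator exceeds 20:
  i=0: a_0=1, p_0 = 1*1 + 0 = 1, q_0 = 1*0 + 1 = 1.
  i=1: a_1=4, p_1 = 4*1 + 1 = 5, q_1 = 4*1 + 0 = 4.
  i=2: a_2=8, p_2 = 8*5 + 1 = 41, q_2 = 8*4 + 1 = 33.
q_2 = 33 > 20, so the last convergent with denominator <= 20 is p_1/q_1 = 5/4.
The closest fraction with denominator <= 20 is either p_1/q_1 or the intermediate fraction (k*p_1 + p_0)/(k*q_1 + q_0) with the largest k >= 1 whose denominator stays <= 20; these approach x as k grows, and every other convergent or intermediate fraction in range is farther away.
Largest k: floor((20 - q_0)/q_1) = floor((20 - 1)/4) = 4.
That gives (4*5 + 1)/(4*4 + 1) = 21/17.
Compare the errors: |x - 5/4| = |133*4 - 5*107|/(107*4) = 3/428, and |x - 21/17| = |133*17 - 21*107|/(107*17) = 14/1819.
Cross-multiplying, 3*1819 = 5457 < 5992 = 14*428, so 3/428 is smaller: the convergent 5/4 is closer to x than 21/17.

5/4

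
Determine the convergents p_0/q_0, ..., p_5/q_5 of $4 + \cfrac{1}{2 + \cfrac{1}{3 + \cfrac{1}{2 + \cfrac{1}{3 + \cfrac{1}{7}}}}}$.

Using the convergent recurrence p_i = a_i*p_{i-1} + p_{i-2}, q_i = a_i*q_{i-1} + q_{i-2} with p_{-2}=0, p_{-1}=1, q_{-2}=1, q_{-1}=0:
  i=0: a_0=4, p_0 = 4*1 + 0 = 4, q_0 = 4*0 + 1 = 1.
  i=1: a_1=2, p_1 = 2*4 + 1 = 9, q_1 = 2*1 + 0 = 2.
  i=2: a_2=3, p_2 = 3*9 + 4 = 31, q_2 = 3*2 + 1 = 7.
  i=3: a_3=2, p_3 = 2*31 + 9 = 71, q_3 = 2*7 + 2 = 16.
  i=4: a_4=3, p_4 = 3*71 + 31 = 244, q_4 = 3*16 + 7 = 55.
  i=5: a_5=7, p_5 = 7*244 + 71 = 1779, q_5 = 7*55 + 16 = 401.

4/1, 9/2, 31/7, 71/16, 244/55, 1779/401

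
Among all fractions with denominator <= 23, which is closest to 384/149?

Expand x = 384/149 as a continued fraction with the Euclidean algorithm:
  384 = 2*149 + 86, so a_0 = 2.
  149 = 1*86 + 63, so a_1 = 1.
  86 = 1*63 + 23, so a_2 = 1.
  63 = 2*23 + 17, so a_3 = 2.
  23 = 1*17 + 6, so a_4 = 1.
  17 = 2*6 + 5, so a_5 = 2.
  6 = 1*5 + 1, so a_6 = 1.
  5 = 5*1 + 0, so a_7 = 5.
so x = [2; 1, 1, 2, 1, 2, 1, 5].
Convergents (p_i = a_i*p_{i-1} + p_{i-2}, q_i = a_i*q_{i-1} + q_{i-2} with p_{-2}=0, p_{-1}=1, q_{-2}=1, q_{-1}=0), until the denominator exceeds 23:
  i=0: a_0=2, p_0 = 2*1 + 0 = 2, q_0 = 2*0 + 1 = 1.
  i=1: a_1=1, p_1 = 1*2 + 1 = 3, q_1 = 1*1 + 0 = 1.
  i=2: a_2=1, p_2 = 1*3 + 2 = 5, q_2 = 1*1 + 1 = 2.
  i=3: a_3=2, p_3 = 2*5 + 3 = 13, q_3 = 2*2 + 1 = 5.
  i=4: a_4=1, p_4 = 1*13 + 5 = 18, q_4 = 1*5 + 2 = 7.
  i=5: a_5=2, p_5 = 2*18 + 13 = 49, q_5 = 2*7 + 5 = 19.
  i=6: a_6=1, p_6 = 1*49 + 18 = 67, q_6 = 1*19 + 7 = 26.
q_6 = 26 > 23, so the last convergent with denominator <= 23 is p_5/q_5 = 49/19.
The closest fraction with denominator <= 23 is either p_5/q_5 or the intermediate fraction (k*p_5 + p_4)/(k*q_5 + q_4) with the largest k >= 1 whose denominator stays <= 23; these approach x as k grows, and every other convergent or intermediate fraction in range is farther away.
Largest k: floor((23 - q_4)/q_5) = floor((23 - 7)/19) = 0.
Since k = 0, no intermediate fraction beyond p_5/q_5 has denominator <= 23, so the convergent 49/19 is the closest (its error is |384*19 - 49*149|/(149*19) = 5/2831).

49/19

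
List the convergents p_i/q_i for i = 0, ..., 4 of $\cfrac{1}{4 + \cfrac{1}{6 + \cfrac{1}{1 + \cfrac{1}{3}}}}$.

0/1, 1/4, 6/25, 7/29, 27/112

Using the convergent recurrence p_i = a_i*p_{i-1} + p_{i-2}, q_i = a_i*q_{i-1} + q_{i-2} with p_{-2}=0, p_{-1}=1, q_{-2}=1, q_{-1}=0:
  i=0: a_0=0, p_0 = 0*1 + 0 = 0, q_0 = 0*0 + 1 = 1.
  i=1: a_1=4, p_1 = 4*0 + 1 = 1, q_1 = 4*1 + 0 = 4.
  i=2: a_2=6, p_2 = 6*1 + 0 = 6, q_2 = 6*4 + 1 = 25.
  i=3: a_3=1, p_3 = 1*6 + 1 = 7, q_3 = 1*25 + 4 = 29.
  i=4: a_4=3, p_4 = 3*7 + 6 = 27, q_4 = 3*29 + 25 = 112.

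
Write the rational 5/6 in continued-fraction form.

[0; 1, 5]

Run the Euclidean algorithm on 5 and 6; the successive quotients are the partial quotients a_0, a_1, ... (each step inverts the fractional part left over by the previous one):
  5 = 0*6 + 5, so a_0 = 0.
  6 = 1*5 + 1, so a_1 = 1.
  5 = 5*1 + 0, so a_2 = 5.
The remainder reaches 0 after 3 divisions, so the expansion has 3 partial quotients, read off in order.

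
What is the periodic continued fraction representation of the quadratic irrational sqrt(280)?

[16; (1, 2, 1, 2, 1, 32)]

Write x_i = (sqrt(280) + m_i)/d_i with (m_0, d_0) = (0, 1). a_0 = floor(sqrt(280)) = 16, since 16^2 = 256 <= 280 < 289 = 17^2.
Iterate m_{i+1} = d_i*a_i - m_i, d_{i+1} = (280 - m_{i+1}^2)/d_i, a_{i+1} = floor((a_0 + m_{i+1})/d_{i+1}):
  m_1 = 1*16 - 0 = 16, d_1 = (280 - 16^2)/1 = 24/1 = 24, a_1 = floor((16 + 16)/24) = 1.
  m_2 = 24*1 - 16 = 8, d_2 = (280 - 8^2)/24 = 216/24 = 9, a_2 = floor((16 + 8)/9) = 2.
  m_3 = 9*2 - 8 = 10, d_3 = (280 - 10^2)/9 = 180/9 = 20, a_3 = floor((16 + 10)/20) = 1.
  m_4 = 20*1 - 10 = 10, d_4 = (280 - 10^2)/20 = 180/20 = 9, a_4 = floor((16 + 10)/9) = 2.
  m_5 = 9*2 - 10 = 8, d_5 = (280 - 8^2)/9 = 216/9 = 24, a_5 = floor((16 + 8)/24) = 1.
  m_6 = 24*1 - 8 = 16, d_6 = (280 - 16^2)/24 = 24/24 = 1, a_6 = floor((16 + 16)/1) = 32.
  m_7 = 1*32 - 16 = 16, d_7 = (280 - 16^2)/1 = 24/1 = 24: (m_7, d_7) = (m_1, d_1) = (16, 24), so from here the quotients repeat a_1, ..., a_6; the period length is 6.
Hence the expansion of sqrt(280) is a_0 = 16 followed by the repeating block 1, 2, 1, 2, 1, 32 (period 6).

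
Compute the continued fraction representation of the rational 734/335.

Run the Euclidean algorithm on 734 and 335; the successive quotients are the partial quotients a_0, a_1, ... (each step inverts the fractional part left over by the previous one):
  734 = 2*335 + 64, so a_0 = 2.
  335 = 5*64 + 15, so a_1 = 5.
  64 = 4*15 + 4, so a_2 = 4.
  15 = 3*4 + 3, so a_3 = 3.
  4 = 1*3 + 1, so a_4 = 1.
  3 = 3*1 + 0, so a_5 = 3.
The remainder reaches 0 after 6 divisions, so the expansion has 6 partial quotients, read off in order.

[2; 5, 4, 3, 1, 3]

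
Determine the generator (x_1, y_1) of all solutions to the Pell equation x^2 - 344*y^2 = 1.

(x, y) = (10405, 561)

First expand sqrt(344) as a continued fraction. With x_i = (sqrt(344) + m_i)/d_i and (m_0, d_0) = (0, 1): a_0 = floor(sqrt(344)) = 18, since 18^2 = 324 <= 344 < 361 = 19^2.
Iterate m_{i+1} = d_i*a_i - m_i, d_{i+1} = (344 - m_{i+1}^2)/d_i, a_{i+1} = floor((a_0 + m_{i+1})/d_{i+1}):
  m_1 = 1*18 - 0 = 18, d_1 = (344 - 18^2)/1 = 20/1 = 20, a_1 = floor((18 + 18)/20) = 1.
  m_2 = 20*1 - 18 = 2, d_2 = (344 - 2^2)/20 = 340/20 = 17, a_2 = floor((18 + 2)/17) = 1.
  m_3 = 17*1 - 2 = 15, d_3 = (344 - 15^2)/17 = 119/17 = 7, a_3 = floor((18 + 15)/7) = 4.
  m_4 = 7*4 - 15 = 13, d_4 = (344 - 13^2)/7 = 175/7 = 25, a_4 = floor((18 + 13)/25) = 1.
  m_5 = 25*1 - 13 = 12, d_5 = (344 - 12^2)/25 = 200/25 = 8, a_5 = floor((18 + 12)/8) = 3.
  m_6 = 8*3 - 12 = 12, d_6 = (344 - 12^2)/8 = 200/8 = 25, a_6 = floor((18 + 12)/25) = 1.
  m_7 = 25*1 - 12 = 13, d_7 = (344 - 13^2)/25 = 175/25 = 7, a_7 = floor((18 + 13)/7) = 4.
  m_8 = 7*4 - 13 = 15, d_8 = (344 - 15^2)/7 = 119/7 = 17, a_8 = floor((18 + 15)/17) = 1.
  m_9 = 17*1 - 15 = 2, d_9 = (344 - 2^2)/17 = 340/17 = 20, a_9 = floor((18 + 2)/20) = 1.
  m_10 = 20*1 - 2 = 18, d_10 = (344 - 18^2)/20 = 20/20 = 1, a_10 = floor((18 + 18)/1) = 36.
  m_11 = 1*36 - 18 = 18, d_11 = (344 - 18^2)/1 = 20/1 = 20: (m_11, d_11) = (m_1, d_1) = (18, 20), so from here the quotients repeat a_1, ..., a_10; the period length is 10.
So sqrt(344) = [18; (1, 1, 4, 1, 3, 1, 4, 1, 1, 36)] with period length k = 10.
k is even, so the fundamental solution of x^2 - 344y^2 = 1 is (p_{k-1}, q_{k-1}) = (p_9, q_9); compute convergents through index 9.
Convergents (p_i = a_i*p_{i-1} + p_{i-2}, q_i = a_i*q_{i-1} + q_{i-2} with p_{-2}=0, p_{-1}=1, q_{-2}=1, q_{-1}=0):
  i=0: a_0=18, p_0 = 18*1 + 0 = 18, q_0 = 18*0 + 1 = 1.
  i=1: a_1=1, p_1 = 1*18 + 1 = 19, q_1 = 1*1 + 0 = 1.
  i=2: a_2=1, p_2 = 1*19 + 18 = 37, q_2 = 1*1 + 1 = 2.
  i=3: a_3=4, p_3 = 4*37 + 19 = 167, q_3 = 4*2 + 1 = 9.
  i=4: a_4=1, p_4 = 1*167 + 37 = 204, q_4 = 1*9 + 2 = 11.
  i=5: a_5=3, p_5 = 3*204 + 167 = 779, q_5 = 3*11 + 9 = 42.
  i=6: a_6=1, p_6 = 1*779 + 204 = 983, q_6 = 1*42 + 11 = 53.
  i=7: a_7=4, p_7 = 4*983 + 779 = 4711, q_7 = 4*53 + 42 = 254.
  i=8: a_8=1, p_8 = 1*4711 + 983 = 5694, q_8 = 1*254 + 53 = 307.
  i=9: a_9=1, p_9 = 1*5694 + 4711 = 10405, q_9 = 1*307 + 254 = 561.
Check: 10405^2 - 344*561^2 = 108264025 - 108264024 = 1, so (x, y) = (10405, 561) solves the equation, and by the theorem it is the least positive solution.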